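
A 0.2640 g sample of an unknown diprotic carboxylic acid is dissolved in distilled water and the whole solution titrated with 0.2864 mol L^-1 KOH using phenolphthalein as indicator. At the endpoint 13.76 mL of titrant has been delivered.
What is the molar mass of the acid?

134.0 g/mol

n(KOH) = 0.01376 L × 0.2864 mol/L = 3.941 × 10^-3 mol
From the 1:2 ratio, n(H2A) = 1/2 × 3.941 × 10^-3 = 1.970 × 10^-3 mol
M = m / n = 0.2640 g / 1.970 × 10^-3 mol = 134.0 g/mol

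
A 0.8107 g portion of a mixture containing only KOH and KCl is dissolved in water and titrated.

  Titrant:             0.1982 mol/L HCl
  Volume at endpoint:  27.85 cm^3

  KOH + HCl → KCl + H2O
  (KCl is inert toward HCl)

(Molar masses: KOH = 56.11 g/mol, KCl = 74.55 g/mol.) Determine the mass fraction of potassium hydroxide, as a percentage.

38.20 %

n(HCl) = 0.02785 × 0.1982 = 5.520 × 10^-3 mol
Let x = n(KOH), y = n(KCl).
Titrant: 1x = 5.520 × 10^-3;  mass: 56.11x + 74.55y = 0.8107
Solving, x = 5.520 × 10^-3 mol, y = 6.720 × 10^-3 mol
mass of KOH = 5.520 × 10^-3 × 56.11 = 0.3097 g
% KOH = 0.3097 / 0.8107 × 100 = 38.20 %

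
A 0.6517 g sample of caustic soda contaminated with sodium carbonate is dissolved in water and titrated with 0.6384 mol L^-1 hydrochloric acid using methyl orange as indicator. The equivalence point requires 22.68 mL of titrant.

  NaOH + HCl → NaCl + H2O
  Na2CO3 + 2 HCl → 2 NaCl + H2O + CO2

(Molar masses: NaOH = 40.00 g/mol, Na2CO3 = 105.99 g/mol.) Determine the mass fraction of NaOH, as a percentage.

n(HCl) = 0.02268 × 0.6384 = 0.01448 mol
Let x = n(NaOH), y = n(Na2CO3).
Titrant: 1x + 2y = 0.01448;  mass: 40.00x + 105.99y = 0.6517
Solving, x = 8.896 × 10^-3 mol, y = 2.791 × 10^-3 mol
mass of NaOH = 8.896 × 10^-3 × 40.00 = 0.3559 g
% NaOH = 0.3559 / 0.6517 × 100 = 54.60 %

54.60 %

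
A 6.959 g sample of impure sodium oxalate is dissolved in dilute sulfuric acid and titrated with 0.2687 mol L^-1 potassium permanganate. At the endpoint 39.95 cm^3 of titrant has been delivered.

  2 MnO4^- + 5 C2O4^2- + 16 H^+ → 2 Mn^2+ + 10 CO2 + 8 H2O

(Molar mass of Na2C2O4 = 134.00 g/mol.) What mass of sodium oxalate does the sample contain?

n(KMnO4) = 0.03995 L × 0.2687 mol/L = 0.01073 mol
From the 5:2 ratio, n(Na2C2O4) = 5/2 × 0.01073 = 0.02684 mol
mass of Na2C2O4 = 0.02684 × 134.00 g/mol = 3.596 g

3.596 g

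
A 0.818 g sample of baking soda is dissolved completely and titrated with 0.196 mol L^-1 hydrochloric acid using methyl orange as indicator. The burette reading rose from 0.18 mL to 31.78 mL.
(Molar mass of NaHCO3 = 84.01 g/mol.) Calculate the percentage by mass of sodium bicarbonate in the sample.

63.6 %

NaHCO3 + HCl → NaCl + H2O + CO2
n(HCl) = 0.0316 L × 0.196 mol/L = 6.19 × 10^-3 mol
n(NaHCO3) = 6.19 × 10^-3 mol (1:1 ratio)
mass of NaHCO3 = 6.19 × 10^-3 × 84.01 g/mol = 0.520 g
% NaHCO3 = 0.520 / 0.818 × 100 = 63.6 %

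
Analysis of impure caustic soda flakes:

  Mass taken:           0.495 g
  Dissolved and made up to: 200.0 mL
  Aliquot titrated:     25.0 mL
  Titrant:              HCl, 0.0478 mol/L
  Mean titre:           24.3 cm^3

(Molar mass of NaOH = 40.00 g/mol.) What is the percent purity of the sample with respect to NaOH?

NaOH + HCl → NaCl + H2O
n(HCl) per titration = 0.0243 × 0.0478 = 1.16 × 10^-3 mol
n(NaOH) in each aliquot = 1.16 × 10^-3 mol (1:1 ratio)
n(NaOH) in the whole flask = 1.16 × 10^-3 × 200.0/25.0 = 9.29 × 10^-3 mol
mass of NaOH = 9.29 × 10^-3 × 40.00 = 0.372 g
% NaOH = 0.372 / 0.495 × 100 = 75.1 %

75.1 %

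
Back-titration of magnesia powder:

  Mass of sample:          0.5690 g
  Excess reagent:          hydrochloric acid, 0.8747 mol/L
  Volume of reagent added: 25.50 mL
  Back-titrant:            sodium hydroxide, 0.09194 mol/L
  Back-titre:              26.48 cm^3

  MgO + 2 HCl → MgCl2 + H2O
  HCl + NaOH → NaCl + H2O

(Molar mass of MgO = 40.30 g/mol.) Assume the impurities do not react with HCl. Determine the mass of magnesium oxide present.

n(HCl) added = 0.02550 × 0.8747 = 0.02230 mol
n(NaOH) used in back-titration = 0.02648 × 0.09194 = 2.435 × 10^-3 mol
n(HCl) left over = 2.435 × 10^-3 mol (1:1 ratio)
n(HCl) consumed by analyte = 0.02230 − 2.435 × 10^-3 = 0.01987 mol
From the 1:2 ratio, n(MgO) = 1/2 × 0.01987 = 9.935 × 10^-3 mol
mass of MgO = 9.935 × 10^-3 × 40.30 = 0.4004 g

0.4004 g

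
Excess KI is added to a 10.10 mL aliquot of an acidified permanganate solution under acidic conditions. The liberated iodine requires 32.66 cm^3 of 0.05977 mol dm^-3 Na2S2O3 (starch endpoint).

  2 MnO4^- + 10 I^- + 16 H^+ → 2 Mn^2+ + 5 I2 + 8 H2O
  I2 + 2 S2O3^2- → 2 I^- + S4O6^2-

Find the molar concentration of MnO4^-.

0.03866 mol/L

n(S2O3^2-) = 0.03266 × 0.05977 = 1.952 × 10^-3 mol
n(I2) = n(S2O3^2-)/2 = 9.760 × 10^-4 mol
From the 2:5 ratio, n(MnO4^-) in the aliquot = 2/5 × 9.760 × 10^-4 = 3.904 × 10^-4 mol
[MnO4^-] = 3.904 × 10^-4 / 0.01010 = 0.03866 mol/L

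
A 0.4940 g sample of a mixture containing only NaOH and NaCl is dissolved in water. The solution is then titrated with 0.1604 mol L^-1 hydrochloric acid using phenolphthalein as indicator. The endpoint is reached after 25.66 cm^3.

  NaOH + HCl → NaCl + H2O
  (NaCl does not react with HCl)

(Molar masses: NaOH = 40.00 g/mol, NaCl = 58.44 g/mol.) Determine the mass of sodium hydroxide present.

n(HCl) = 0.02566 × 0.1604 = 4.116 × 10^-3 mol
Let x = n(NaOH), y = n(NaCl).
Titrant: 1x = 4.116 × 10^-3;  mass: 40.00x + 58.44y = 0.4940
Solving, x = 4.116 × 10^-3 mol, y = 5.636 × 10^-3 mol
mass of NaOH = 4.116 × 10^-3 × 40.00 = 0.1646 g

0.1646 g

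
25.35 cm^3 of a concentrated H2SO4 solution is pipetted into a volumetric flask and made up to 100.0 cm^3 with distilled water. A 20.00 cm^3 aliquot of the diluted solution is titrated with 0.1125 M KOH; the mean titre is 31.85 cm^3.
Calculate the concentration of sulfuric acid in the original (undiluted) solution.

0.3534 M

H2SO4 + 2 KOH → K2SO4 + 2 H2O
n(KOH) = 0.03185 × 0.1125 = 3.583 × 10^-3 mol
From the 1:2 ratio, n(H2SO4) in the aliquot = 1/2 × 3.583 × 10^-3 = 1.792 × 10^-3 mol
[H2SO4]_dilute = 1.792 × 10^-3 / 0.02000 = 0.08958 mol/L
Dilution factor = 100.0 / 25.35 = 3.945
[H2SO4]_stock = 0.08958 × 3.945 = 0.3534 mol/L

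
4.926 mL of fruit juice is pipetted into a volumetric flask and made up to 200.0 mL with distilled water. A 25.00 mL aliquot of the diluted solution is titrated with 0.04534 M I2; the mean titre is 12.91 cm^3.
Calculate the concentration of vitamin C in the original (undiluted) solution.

C6H8O6 + I2 → C6H6O6 + 2 HI
n(I2) = 0.01291 × 0.04534 = 5.853 × 10^-4 mol
n(C6H8O6) in the aliquot = 5.853 × 10^-4 mol (1:1 ratio)
[C6H8O6]_dilute = 5.853 × 10^-4 / 0.02500 = 0.02341 mol/L
Dilution factor = 200.0 / 4.926 = 40.60
[C6H8O6]_stock = 0.02341 × 40.60 = 0.9506 mol/L

0.9506 M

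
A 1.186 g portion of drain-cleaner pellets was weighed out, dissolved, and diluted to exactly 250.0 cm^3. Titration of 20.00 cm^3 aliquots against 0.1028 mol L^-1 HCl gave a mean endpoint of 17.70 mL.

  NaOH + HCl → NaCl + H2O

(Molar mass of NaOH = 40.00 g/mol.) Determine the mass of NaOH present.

0.9098 g

n(HCl) per titration = 0.01770 × 0.1028 = 1.820 × 10^-3 mol
n(NaOH) in each aliquot = 1.820 × 10^-3 mol (1:1 ratio)
n(NaOH) in the whole flask = 1.820 × 10^-3 × 250.0/20.00 = 0.02274 mol
mass of NaOH = 0.02274 × 40.00 = 0.9098 g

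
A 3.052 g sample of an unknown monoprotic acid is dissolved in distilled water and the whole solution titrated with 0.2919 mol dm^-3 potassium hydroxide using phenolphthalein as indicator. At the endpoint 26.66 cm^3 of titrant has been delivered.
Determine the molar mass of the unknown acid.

n(KOH) = 0.02666 L × 0.2919 mol/L = 7.782 × 10^-3 mol
n(HA) = 7.782 × 10^-3 mol (1:1 ratio)
M = m / n = 3.052 g / 7.782 × 10^-3 mol = 392.2 g/mol

392.2 g/mol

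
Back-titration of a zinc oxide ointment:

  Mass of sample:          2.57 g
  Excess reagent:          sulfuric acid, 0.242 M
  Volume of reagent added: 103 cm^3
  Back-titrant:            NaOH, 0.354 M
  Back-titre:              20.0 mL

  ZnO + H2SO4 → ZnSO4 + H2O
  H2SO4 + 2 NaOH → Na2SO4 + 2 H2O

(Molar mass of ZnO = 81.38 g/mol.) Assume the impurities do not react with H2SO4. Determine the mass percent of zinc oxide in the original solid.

67.7 %

n(H2SO4) added = 0.103 × 0.242 = 0.0249 mol
n(NaOH) used in back-titration = 0.0200 × 0.354 = 7.08 × 10^-3 mol
From the 1:2 ratio, n(H2SO4) left over = 1/2 × 7.08 × 10^-3 = 3.54 × 10^-3 mol
n(H2SO4) consumed by analyte = 0.0249 − 3.54 × 10^-3 = 0.0214 mol
n(ZnO) = 0.0214 mol (1:1 ratio)
mass of ZnO = 0.0214 × 81.38 = 1.74 g
% ZnO = 1.74 / 2.57 × 100 = 67.7 %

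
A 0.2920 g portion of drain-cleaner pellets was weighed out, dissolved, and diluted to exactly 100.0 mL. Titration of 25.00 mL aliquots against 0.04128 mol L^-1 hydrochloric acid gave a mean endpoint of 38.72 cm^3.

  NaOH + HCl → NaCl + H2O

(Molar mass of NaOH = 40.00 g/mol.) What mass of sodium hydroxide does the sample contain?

0.2557 g

n(HCl) per titration = 0.03872 × 0.04128 = 1.598 × 10^-3 mol
n(NaOH) in each aliquot = 1.598 × 10^-3 mol (1:1 ratio)
n(NaOH) in the whole flask = 1.598 × 10^-3 × 100.0/25.00 = 6.393 × 10^-3 mol
mass of NaOH = 6.393 × 10^-3 × 40.00 = 0.2557 g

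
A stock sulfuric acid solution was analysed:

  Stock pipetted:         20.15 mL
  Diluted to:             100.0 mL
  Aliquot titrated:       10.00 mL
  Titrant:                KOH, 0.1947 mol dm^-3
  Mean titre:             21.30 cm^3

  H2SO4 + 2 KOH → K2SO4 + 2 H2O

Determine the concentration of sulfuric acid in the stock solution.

n(KOH) = 0.02130 × 0.1947 = 4.147 × 10^-3 mol
From the 1:2 ratio, n(H2SO4) in the aliquot = 1/2 × 4.147 × 10^-3 = 2.074 × 10^-3 mol
[H2SO4]_dilute = 2.074 × 10^-3 / 0.01000 = 0.2074 mol/L
Dilution factor = 100.0 / 20.15 = 4.963
[H2SO4]_stock = 0.2074 × 4.963 = 1.029 mol/L

1.029 mol/L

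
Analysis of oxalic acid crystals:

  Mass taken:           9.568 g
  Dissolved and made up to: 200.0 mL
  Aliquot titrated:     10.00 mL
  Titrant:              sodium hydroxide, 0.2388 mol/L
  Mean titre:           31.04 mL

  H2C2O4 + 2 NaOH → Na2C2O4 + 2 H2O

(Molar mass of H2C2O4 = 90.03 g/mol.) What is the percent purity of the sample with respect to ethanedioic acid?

n(NaOH) per titration = 0.03104 × 0.2388 = 7.412 × 10^-3 mol
From the 1:2 ratio, n(H2C2O4) in each aliquot = 1/2 × 7.412 × 10^-3 = 3.706 × 10^-3 mol
n(H2C2O4) in the whole flask = 3.706 × 10^-3 × 200.0/10.00 = 0.07412 mol
mass of H2C2O4 = 0.07412 × 90.03 = 6.673 g
% H2C2O4 = 6.673 / 9.568 × 100 = 69.75 %

69.75 %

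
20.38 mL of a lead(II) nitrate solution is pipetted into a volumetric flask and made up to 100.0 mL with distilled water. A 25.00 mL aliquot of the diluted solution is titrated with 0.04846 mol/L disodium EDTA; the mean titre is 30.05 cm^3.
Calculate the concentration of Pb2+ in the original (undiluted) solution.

Pb^2+ + EDTA^4- → [Pb(EDTA)]^2-
n(EDTA) = 0.03005 × 0.04846 = 1.456 × 10^-3 mol
n(Pb2+) in the aliquot = 1.456 × 10^-3 mol (1:1 ratio)
[Pb2+]_dilute = 1.456 × 10^-3 / 0.02500 = 0.05825 mol/L
Dilution factor = 100.0 / 20.38 = 4.907
[Pb2+]_stock = 0.05825 × 4.907 = 0.2858 mol/L

0.2858 mol/L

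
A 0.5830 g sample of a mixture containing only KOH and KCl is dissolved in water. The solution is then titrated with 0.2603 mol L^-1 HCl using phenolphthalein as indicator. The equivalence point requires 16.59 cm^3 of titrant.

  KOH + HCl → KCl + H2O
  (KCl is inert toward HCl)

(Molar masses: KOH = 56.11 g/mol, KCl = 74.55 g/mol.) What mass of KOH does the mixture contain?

0.2423 g

n(HCl) = 0.01659 × 0.2603 = 4.318 × 10^-3 mol
Let x = n(KOH), y = n(KCl).
Titrant: 1x = 4.318 × 10^-3;  mass: 56.11x + 74.55y = 0.5830
Solving, x = 4.318 × 10^-3 mol, y = 4.570 × 10^-3 mol
mass of KOH = 4.318 × 10^-3 × 56.11 = 0.2423 g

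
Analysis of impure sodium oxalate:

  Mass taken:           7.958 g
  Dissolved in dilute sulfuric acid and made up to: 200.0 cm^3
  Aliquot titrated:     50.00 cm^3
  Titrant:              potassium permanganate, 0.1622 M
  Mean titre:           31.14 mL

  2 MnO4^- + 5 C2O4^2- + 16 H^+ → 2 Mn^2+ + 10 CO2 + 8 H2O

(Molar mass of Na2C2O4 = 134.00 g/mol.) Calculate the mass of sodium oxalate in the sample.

n(KMnO4) per titration = 0.03114 × 0.1622 = 5.051 × 10^-3 mol
From the 5:2 ratio, n(Na2C2O4) in each aliquot = 5/2 × 5.051 × 10^-3 = 0.01263 mol
n(Na2C2O4) in the whole flask = 0.01263 × 200.0/50.00 = 0.05051 mol
mass of Na2C2O4 = 0.05051 × 134.00 = 6.768 g

6.768 g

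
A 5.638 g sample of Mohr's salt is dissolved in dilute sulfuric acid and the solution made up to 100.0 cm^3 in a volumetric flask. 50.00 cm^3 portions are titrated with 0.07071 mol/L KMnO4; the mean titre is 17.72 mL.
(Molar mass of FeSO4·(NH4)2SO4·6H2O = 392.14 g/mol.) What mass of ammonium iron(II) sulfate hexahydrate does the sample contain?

4.913 g

MnO4^- + 5 Fe^2+ + 8 H^+ → Mn^2+ + 5 Fe^3+ + 4 H2O
n(KMnO4) per titration = 0.01772 × 0.07071 = 1.253 × 10^-3 mol
From the 5:1 ratio, n(FeSO4·(NH4)2SO4·6H2O) in each aliquot = 5/1 × 1.253 × 10^-3 = 6.265 × 10^-3 mol
n(FeSO4·(NH4)2SO4·6H2O) in the whole flask = 6.265 × 10^-3 × 100.0/50.00 = 0.01253 mol
mass of FeSO4·(NH4)2SO4·6H2O = 0.01253 × 392.14 = 4.913 g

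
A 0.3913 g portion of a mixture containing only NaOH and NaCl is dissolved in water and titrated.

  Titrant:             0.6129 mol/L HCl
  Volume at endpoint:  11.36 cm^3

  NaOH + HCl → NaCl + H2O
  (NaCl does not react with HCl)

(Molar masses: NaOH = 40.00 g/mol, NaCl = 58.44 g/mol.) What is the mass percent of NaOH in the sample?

n(HCl) = 0.01136 × 0.6129 = 6.963 × 10^-3 mol
Let x = n(NaOH), y = n(NaCl).
Titrant: 1x = 6.963 × 10^-3;  mass: 40.00x + 58.44y = 0.3913
Solving, x = 6.963 × 10^-3 mol, y = 1.930 × 10^-3 mol
mass of NaOH = 6.963 × 10^-3 × 40.00 = 0.2785 g
% NaOH = 0.2785 / 0.3913 × 100 = 71.17 %

71.17 %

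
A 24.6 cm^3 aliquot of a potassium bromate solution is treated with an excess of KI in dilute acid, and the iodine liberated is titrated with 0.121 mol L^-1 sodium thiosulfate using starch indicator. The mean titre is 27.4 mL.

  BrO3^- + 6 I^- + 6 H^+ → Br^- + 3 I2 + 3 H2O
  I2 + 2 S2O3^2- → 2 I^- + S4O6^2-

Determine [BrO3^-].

0.0225 mol/L

n(S2O3^2-) = 0.0274 × 0.121 = 3.32 × 10^-3 mol
n(I2) = n(S2O3^2-)/2 = 1.66 × 10^-3 mol
From the 1:3 ratio, n(BrO3^-) in the aliquot = 1/3 × 1.66 × 10^-3 = 5.53 × 10^-4 mol
[BrO3^-] = 5.53 × 10^-4 / 0.0246 = 0.0225 mol/L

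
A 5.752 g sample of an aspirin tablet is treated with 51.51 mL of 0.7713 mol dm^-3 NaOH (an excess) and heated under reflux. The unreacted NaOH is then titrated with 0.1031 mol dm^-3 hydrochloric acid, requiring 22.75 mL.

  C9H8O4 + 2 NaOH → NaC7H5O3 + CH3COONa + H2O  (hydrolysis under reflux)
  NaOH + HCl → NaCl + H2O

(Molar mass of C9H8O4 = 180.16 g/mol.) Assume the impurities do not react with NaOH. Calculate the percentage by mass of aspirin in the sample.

58.55 %

n(NaOH) added = 0.05151 × 0.7713 = 0.03973 mol
n(HCl) used in back-titration = 0.02275 × 0.1031 = 2.346 × 10^-3 mol
n(NaOH) left over = 2.346 × 10^-3 mol (1:1 ratio)
n(NaOH) consumed by analyte = 0.03973 − 2.346 × 10^-3 = 0.03738 mol
From the 1:2 ratio, n(C9H8O4) = 1/2 × 0.03738 = 0.01869 mol
mass of C9H8O4 = 0.01869 × 180.16 = 3.368 g
% C9H8O4 = 3.368 / 5.752 × 100 = 58.55 %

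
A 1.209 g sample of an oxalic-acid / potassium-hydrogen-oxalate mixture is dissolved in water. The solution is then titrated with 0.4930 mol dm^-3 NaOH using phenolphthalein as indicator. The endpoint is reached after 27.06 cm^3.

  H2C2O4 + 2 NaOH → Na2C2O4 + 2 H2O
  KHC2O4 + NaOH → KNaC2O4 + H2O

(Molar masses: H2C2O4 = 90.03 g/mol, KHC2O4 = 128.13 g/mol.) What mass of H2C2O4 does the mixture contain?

n(NaOH) = 0.02706 × 0.4930 = 0.01334 mol
Let x = n(H2C2O4), y = n(KHC2O4).
Titrant: 2x + 1y = 0.01334;  mass: 90.03x + 128.13y = 1.209
Solving, x = 3.010 × 10^-3 mol, y = 7.321 × 10^-3 mol
mass of H2C2O4 = 3.010 × 10^-3 × 90.03 = 0.2710 g

0.2710 g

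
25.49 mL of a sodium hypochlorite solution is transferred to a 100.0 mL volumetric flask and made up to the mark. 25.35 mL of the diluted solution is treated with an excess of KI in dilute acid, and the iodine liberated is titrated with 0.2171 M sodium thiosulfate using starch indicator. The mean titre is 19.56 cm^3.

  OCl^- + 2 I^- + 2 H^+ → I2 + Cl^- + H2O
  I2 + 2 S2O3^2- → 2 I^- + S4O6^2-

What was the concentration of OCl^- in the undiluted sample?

n(S2O3^2-) = 0.01956 × 0.2171 = 4.246 × 10^-3 mol
n(I2) = n(S2O3^2-)/2 = 2.123 × 10^-3 mol
n(OCl^-) in the aliquot = 2.123 × 10^-3 mol (1:1 ratio)
[OCl^-]_dilute = 2.123 × 10^-3 / 0.02535 = 0.08376 mol/L
[OCl^-]_original = 0.08376 × 100.0/25.49 = 0.3286 mol/L

0.3286 M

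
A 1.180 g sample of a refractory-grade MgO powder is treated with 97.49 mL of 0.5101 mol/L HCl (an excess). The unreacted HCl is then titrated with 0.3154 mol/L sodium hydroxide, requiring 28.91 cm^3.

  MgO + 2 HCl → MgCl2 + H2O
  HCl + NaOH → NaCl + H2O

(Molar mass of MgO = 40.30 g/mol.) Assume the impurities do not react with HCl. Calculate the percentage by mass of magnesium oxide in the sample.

69.35 %

n(HCl) added = 0.09749 × 0.5101 = 0.04973 mol
n(NaOH) used in back-titration = 0.02891 × 0.3154 = 9.118 × 10^-3 mol
n(HCl) left over = 9.118 × 10^-3 mol (1:1 ratio)
n(HCl) consumed by analyte = 0.04973 − 9.118 × 10^-3 = 0.04061 mol
From the 1:2 ratio, n(MgO) = 1/2 × 0.04061 = 0.02031 mol
mass of MgO = 0.02031 × 40.30 = 0.8183 g
% MgO = 0.8183 / 1.180 × 100 = 69.35 %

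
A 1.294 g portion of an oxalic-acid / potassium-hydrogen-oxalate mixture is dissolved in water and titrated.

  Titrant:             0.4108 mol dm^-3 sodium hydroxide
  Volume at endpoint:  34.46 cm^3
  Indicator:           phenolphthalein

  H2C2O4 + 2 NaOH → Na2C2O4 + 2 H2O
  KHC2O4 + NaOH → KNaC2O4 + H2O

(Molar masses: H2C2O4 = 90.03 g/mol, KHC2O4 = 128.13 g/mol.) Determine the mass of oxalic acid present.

n(NaOH) = 0.03446 × 0.4108 = 0.01416 mol
Let x = n(H2C2O4), y = n(KHC2O4).
Titrant: 2x + 1y = 0.01416;  mass: 90.03x + 128.13y = 1.294
Solving, x = 3.127 × 10^-3 mol, y = 7.902 × 10^-3 mol
mass of H2C2O4 = 3.127 × 10^-3 × 90.03 = 0.2815 g

0.2815 g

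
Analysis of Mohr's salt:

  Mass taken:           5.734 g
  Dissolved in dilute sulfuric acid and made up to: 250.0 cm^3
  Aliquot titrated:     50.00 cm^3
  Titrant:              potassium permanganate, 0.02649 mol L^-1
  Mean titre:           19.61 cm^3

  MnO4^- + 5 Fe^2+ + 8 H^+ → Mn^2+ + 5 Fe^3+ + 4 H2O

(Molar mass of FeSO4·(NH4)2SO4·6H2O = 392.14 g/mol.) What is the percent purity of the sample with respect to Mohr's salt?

88.81 %

n(KMnO4) per titration = 0.01961 × 0.02649 = 5.195 × 10^-4 mol
From the 5:1 ratio, n(FeSO4·(NH4)2SO4·6H2O) in each aliquot = 5/1 × 5.195 × 10^-4 = 2.597 × 10^-3 mol
n(FeSO4·(NH4)2SO4·6H2O) in the whole flask = 2.597 × 10^-3 × 250.0/50.00 = 0.01299 mol
mass of FeSO4·(NH4)2SO4·6H2O = 0.01299 × 392.14 = 5.093 g
% FeSO4·(NH4)2SO4·6H2O = 5.093 / 5.734 × 100 = 88.81 %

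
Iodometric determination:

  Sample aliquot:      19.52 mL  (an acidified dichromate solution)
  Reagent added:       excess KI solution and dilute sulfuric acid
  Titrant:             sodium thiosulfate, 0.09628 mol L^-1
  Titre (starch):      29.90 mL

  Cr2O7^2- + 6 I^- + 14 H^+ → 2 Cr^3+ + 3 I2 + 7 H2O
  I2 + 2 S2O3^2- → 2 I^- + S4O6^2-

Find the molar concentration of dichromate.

n(S2O3^2-) = 0.02990 × 0.09628 = 2.879 × 10^-3 mol
n(I2) = n(S2O3^2-)/2 = 1.439 × 10^-3 mol
From the 1:3 ratio, n(Cr2O7^2-) in the aliquot = 1/3 × 1.439 × 10^-3 = 4.798 × 10^-4 mol
[Cr2O7^2-] = 4.798 × 10^-4 / 0.01952 = 0.02458 mol/L

0.02458 mol/L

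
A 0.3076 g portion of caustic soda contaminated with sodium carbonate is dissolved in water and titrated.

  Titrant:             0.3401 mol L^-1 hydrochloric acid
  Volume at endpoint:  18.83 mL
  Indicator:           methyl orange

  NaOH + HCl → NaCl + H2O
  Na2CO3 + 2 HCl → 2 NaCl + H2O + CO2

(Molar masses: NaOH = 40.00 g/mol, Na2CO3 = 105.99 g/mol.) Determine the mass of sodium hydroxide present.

n(HCl) = 0.01883 × 0.3401 = 6.404 × 10^-3 mol
Let x = n(NaOH), y = n(Na2CO3).
Titrant: 1x + 2y = 6.404 × 10^-3;  mass: 40.00x + 105.99y = 0.3076
Solving, x = 2.446 × 10^-3 mol, y = 1.979 × 10^-3 mol
mass of NaOH = 2.446 × 10^-3 × 40.00 = 0.09784 g

0.09784 g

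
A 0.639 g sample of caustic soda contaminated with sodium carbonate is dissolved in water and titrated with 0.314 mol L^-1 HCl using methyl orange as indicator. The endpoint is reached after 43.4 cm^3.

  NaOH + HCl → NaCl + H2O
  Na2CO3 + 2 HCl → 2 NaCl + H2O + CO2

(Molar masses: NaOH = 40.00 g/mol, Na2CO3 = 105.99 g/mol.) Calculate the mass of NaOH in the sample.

n(HCl) = 0.0434 × 0.314 = 0.0136 mol
Let x = n(NaOH), y = n(Na2CO3).
Titrant: 1x + 2y = 0.0136;  mass: 40.00x + 105.99y = 0.639
Solving, x = 6.40 × 10^-3 mol, y = 3.61 × 10^-3 mol
mass of NaOH = 6.40 × 10^-3 × 40.00 = 0.256 g

0.256 g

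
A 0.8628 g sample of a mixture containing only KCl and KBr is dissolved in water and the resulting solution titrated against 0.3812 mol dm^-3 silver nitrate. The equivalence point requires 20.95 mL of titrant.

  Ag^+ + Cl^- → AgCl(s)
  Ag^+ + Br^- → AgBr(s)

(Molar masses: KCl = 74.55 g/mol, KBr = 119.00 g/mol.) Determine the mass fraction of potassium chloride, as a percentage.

17.02 %

n(AgNO3) = 0.02095 × 0.3812 = 7.986 × 10^-3 mol
Let x = n(KCl), y = n(KBr).
Titrant: 1x + 1y = 7.986 × 10^-3;  mass: 74.55x + 119.00y = 0.8628
Solving, x = 1.970 × 10^-3 mol, y = 6.016 × 10^-3 mol
mass of KCl = 1.970 × 10^-3 × 74.55 = 0.1468 g
% KCl = 0.1468 / 0.8628 × 100 = 17.02 %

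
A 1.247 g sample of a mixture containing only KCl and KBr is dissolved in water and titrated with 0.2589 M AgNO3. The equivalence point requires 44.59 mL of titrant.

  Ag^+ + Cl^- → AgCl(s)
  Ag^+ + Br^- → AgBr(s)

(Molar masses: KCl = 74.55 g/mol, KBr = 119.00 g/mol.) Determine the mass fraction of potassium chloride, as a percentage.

17.05 %

n(AgNO3) = 0.04459 × 0.2589 = 0.01154 mol
Let x = n(KCl), y = n(KBr).
Titrant: 1x + 1y = 0.01154;  mass: 74.55x + 119.00y = 1.247
Solving, x = 2.852 × 10^-3 mol, y = 8.692 × 10^-3 mol
mass of KCl = 2.852 × 10^-3 × 74.55 = 0.2126 g
% KCl = 0.2126 / 1.247 × 100 = 17.05 %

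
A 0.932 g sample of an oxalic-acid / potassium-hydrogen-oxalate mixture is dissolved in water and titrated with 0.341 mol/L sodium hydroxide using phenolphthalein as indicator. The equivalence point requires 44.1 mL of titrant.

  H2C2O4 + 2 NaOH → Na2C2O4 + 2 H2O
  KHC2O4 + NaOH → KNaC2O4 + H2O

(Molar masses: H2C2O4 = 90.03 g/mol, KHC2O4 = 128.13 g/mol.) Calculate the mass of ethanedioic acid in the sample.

n(NaOH) = 0.0441 × 0.341 = 0.0150 mol
Let x = n(H2C2O4), y = n(KHC2O4).
Titrant: 2x + 1y = 0.0150;  mass: 90.03x + 128.13y = 0.932
Solving, x = 5.98 × 10^-3 mol, y = 3.07 × 10^-3 mol
mass of H2C2O4 = 5.98 × 10^-3 × 90.03 = 0.539 g

0.539 g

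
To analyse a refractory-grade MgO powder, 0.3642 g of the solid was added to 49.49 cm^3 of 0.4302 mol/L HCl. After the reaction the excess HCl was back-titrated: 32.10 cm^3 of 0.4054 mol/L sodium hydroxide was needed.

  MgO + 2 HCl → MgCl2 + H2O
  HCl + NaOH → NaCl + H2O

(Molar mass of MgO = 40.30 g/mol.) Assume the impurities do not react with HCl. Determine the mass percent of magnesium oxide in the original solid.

n(HCl) added = 0.04949 × 0.4302 = 0.02129 mol
n(NaOH) used in back-titration = 0.03210 × 0.4054 = 0.01301 mol
n(HCl) left over = 0.01301 mol (1:1 ratio)
n(HCl) consumed by analyte = 0.02129 − 0.01301 = 8.277 × 10^-3 mol
From the 1:2 ratio, n(MgO) = 1/2 × 8.277 × 10^-3 = 4.139 × 10^-3 mol
mass of MgO = 4.139 × 10^-3 × 40.30 = 0.1668 g
% MgO = 0.1668 / 0.3642 × 100 = 45.80 %

45.80 %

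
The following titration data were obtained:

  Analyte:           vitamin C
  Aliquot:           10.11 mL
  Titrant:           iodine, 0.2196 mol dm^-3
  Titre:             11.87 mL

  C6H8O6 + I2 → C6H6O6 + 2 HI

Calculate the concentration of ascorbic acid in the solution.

n(I2) = 0.01187 L × 0.2196 mol/L = 2.607 × 10^-3 mol
n(C6H8O6) = 2.607 × 10^-3 mol (1:1 mole ratio)
[C6H8O6] = 2.607 × 10^-3 mol / 0.01011 L = 0.2578 mol/L

0.2578 mol/L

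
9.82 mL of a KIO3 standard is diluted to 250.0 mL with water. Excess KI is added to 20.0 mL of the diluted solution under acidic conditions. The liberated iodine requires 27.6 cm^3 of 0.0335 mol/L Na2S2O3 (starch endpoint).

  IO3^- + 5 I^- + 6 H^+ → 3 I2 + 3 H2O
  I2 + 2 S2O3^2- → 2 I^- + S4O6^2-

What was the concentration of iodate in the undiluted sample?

0.196 mol/L

n(S2O3^2-) = 0.0276 × 0.0335 = 9.25 × 10^-4 mol
n(I2) = n(S2O3^2-)/2 = 4.62 × 10^-4 mol
From the 1:3 ratio, n(IO3^-) in the aliquot = 1/3 × 4.62 × 10^-4 = 1.54 × 10^-4 mol
[IO3^-]_dilute = 1.54 × 10^-4 / 0.0200 = 0.00771 mol/L
[IO3^-]_original = 0.00771 × 250.0/9.82 = 0.196 mol/L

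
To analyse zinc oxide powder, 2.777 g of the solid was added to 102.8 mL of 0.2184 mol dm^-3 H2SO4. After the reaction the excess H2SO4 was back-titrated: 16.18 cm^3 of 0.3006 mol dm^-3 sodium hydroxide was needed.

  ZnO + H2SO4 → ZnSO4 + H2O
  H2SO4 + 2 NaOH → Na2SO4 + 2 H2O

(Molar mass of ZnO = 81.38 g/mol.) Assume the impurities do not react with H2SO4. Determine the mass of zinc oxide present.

1.629 g

n(H2SO4) added = 0.1028 × 0.2184 = 0.02245 mol
n(NaOH) used in back-titration = 0.01618 × 0.3006 = 4.864 × 10^-3 mol
From the 1:2 ratio, n(H2SO4) left over = 1/2 × 4.864 × 10^-3 = 2.432 × 10^-3 mol
n(H2SO4) consumed by analyte = 0.02245 − 2.432 × 10^-3 = 0.02002 mol
n(ZnO) = 0.02002 mol (1:1 ratio)
mass of ZnO = 0.02002 × 81.38 = 1.629 g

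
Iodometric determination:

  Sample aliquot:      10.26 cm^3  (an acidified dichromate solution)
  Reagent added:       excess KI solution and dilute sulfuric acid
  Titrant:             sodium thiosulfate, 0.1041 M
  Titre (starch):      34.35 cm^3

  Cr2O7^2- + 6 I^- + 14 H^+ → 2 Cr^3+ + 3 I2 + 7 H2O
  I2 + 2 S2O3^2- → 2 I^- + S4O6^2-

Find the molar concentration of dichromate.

n(S2O3^2-) = 0.03435 × 0.1041 = 3.576 × 10^-3 mol
n(I2) = n(S2O3^2-)/2 = 1.788 × 10^-3 mol
From the 1:3 ratio, n(Cr2O7^2-) in the aliquot = 1/3 × 1.788 × 10^-3 = 5.960 × 10^-4 mol
[Cr2O7^2-] = 5.960 × 10^-4 / 0.01026 = 0.05809 mol/L

0.05809 M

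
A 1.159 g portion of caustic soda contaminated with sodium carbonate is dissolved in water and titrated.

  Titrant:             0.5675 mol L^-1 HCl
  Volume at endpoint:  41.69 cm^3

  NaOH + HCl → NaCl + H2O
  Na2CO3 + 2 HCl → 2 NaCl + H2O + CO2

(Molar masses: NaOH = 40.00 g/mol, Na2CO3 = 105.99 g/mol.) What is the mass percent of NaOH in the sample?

n(HCl) = 0.04169 × 0.5675 = 0.02366 mol
Let x = n(NaOH), y = n(Na2CO3).
Titrant: 1x + 2y = 0.02366;  mass: 40.00x + 105.99y = 1.159
Solving, x = 7.296 × 10^-3 mol, y = 8.181 × 10^-3 mol
mass of NaOH = 7.296 × 10^-3 × 40.00 = 0.2918 g
% NaOH = 0.2918 / 1.159 × 100 = 25.18 %

25.18 %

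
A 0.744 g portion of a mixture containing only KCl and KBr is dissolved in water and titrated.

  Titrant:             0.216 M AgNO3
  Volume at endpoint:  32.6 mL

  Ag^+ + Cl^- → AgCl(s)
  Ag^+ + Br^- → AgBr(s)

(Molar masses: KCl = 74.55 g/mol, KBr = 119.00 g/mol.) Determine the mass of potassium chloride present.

n(AgNO3) = 0.0326 × 0.216 = 7.04 × 10^-3 mol
Let x = n(KCl), y = n(KBr).
Titrant: 1x + 1y = 7.04 × 10^-3;  mass: 74.55x + 119.00y = 0.744
Solving, x = 2.11 × 10^-3 mol, y = 4.93 × 10^-3 mol
mass of KCl = 2.11 × 10^-3 × 74.55 = 0.158 g

0.158 g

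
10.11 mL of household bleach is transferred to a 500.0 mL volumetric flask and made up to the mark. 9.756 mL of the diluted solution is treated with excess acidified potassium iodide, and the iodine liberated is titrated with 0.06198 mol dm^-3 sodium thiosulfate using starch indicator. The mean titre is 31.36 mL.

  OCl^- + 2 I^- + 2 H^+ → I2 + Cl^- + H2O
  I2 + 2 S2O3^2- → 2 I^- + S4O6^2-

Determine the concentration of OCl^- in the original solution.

n(S2O3^2-) = 0.03136 × 0.06198 = 1.944 × 10^-3 mol
n(I2) = n(S2O3^2-)/2 = 9.718 × 10^-4 mol
n(OCl^-) in the aliquot = 9.718 × 10^-4 mol (1:1 ratio)
[OCl^-]_dilute = 9.718 × 10^-4 / 0.009756 = 0.09962 mol/L
[OCl^-]_original = 0.09962 × 500.0/10.11 = 4.927 mol/L

4.927 mol/L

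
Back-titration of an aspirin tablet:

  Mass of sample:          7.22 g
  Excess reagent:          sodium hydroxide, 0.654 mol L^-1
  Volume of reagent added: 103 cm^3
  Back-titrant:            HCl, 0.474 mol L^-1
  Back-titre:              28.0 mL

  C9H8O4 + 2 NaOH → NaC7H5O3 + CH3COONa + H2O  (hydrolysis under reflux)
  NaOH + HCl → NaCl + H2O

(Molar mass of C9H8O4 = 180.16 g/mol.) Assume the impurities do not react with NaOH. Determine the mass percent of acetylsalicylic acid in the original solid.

67.5 %

n(NaOH) added = 0.103 × 0.654 = 0.0674 mol
n(HCl) used in back-titration = 0.0280 × 0.474 = 0.0133 mol
n(NaOH) left over = 0.0133 mol (1:1 ratio)
n(NaOH) consumed by analyte = 0.0674 − 0.0133 = 0.0541 mol
From the 1:2 ratio, n(C9H8O4) = 1/2 × 0.0541 = 0.0270 mol
mass of C9H8O4 = 0.0270 × 180.16 = 4.87 g
% C9H8O4 = 4.87 / 7.22 × 100 = 67.5 %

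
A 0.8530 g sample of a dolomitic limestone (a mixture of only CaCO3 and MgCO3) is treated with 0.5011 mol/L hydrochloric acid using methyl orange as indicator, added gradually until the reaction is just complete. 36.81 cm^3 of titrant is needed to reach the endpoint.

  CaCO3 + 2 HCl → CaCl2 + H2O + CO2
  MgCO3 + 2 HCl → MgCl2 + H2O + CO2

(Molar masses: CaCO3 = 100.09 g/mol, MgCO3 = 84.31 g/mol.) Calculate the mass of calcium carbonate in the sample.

n(HCl) = 0.03681 × 0.5011 = 0.01845 mol
Let x = n(CaCO3), y = n(MgCO3).
Titrant: 2x + 2y = 0.01845;  mass: 100.09x + 84.31y = 0.8530
Solving, x = 4.780 × 10^-3 mol, y = 4.443 × 10^-3 mol
mass of CaCO3 = 4.780 × 10^-3 × 100.09 = 0.4784 g

0.4784 g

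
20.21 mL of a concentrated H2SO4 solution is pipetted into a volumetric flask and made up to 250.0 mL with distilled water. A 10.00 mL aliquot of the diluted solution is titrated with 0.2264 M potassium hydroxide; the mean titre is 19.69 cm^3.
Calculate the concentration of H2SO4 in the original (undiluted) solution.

H2SO4 + 2 KOH → K2SO4 + 2 H2O
n(KOH) = 0.01969 × 0.2264 = 4.458 × 10^-3 mol
From the 1:2 ratio, n(H2SO4) in the aliquot = 1/2 × 4.458 × 10^-3 = 2.229 × 10^-3 mol
[H2SO4]_dilute = 2.229 × 10^-3 / 0.01000 = 0.2229 mol/L
Dilution factor = 250.0 / 20.21 = 12.37
[H2SO4]_stock = 0.2229 × 12.37 = 2.757 mol/L

2.757 M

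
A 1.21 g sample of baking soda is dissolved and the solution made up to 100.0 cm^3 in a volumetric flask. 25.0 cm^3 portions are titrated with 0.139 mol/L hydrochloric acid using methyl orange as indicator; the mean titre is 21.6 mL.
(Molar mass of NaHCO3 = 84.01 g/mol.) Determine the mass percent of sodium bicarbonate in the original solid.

83.4 %

NaHCO3 + HCl → NaCl + H2O + CO2
n(HCl) per titration = 0.0216 × 0.139 = 3.00 × 10^-3 mol
n(NaHCO3) in each aliquot = 3.00 × 10^-3 mol (1:1 ratio)
n(NaHCO3) in the whole flask = 3.00 × 10^-3 × 100.0/25.0 = 0.0120 mol
mass of NaHCO3 = 0.0120 × 84.01 = 1.01 g
% NaHCO3 = 1.01 / 1.21 × 100 = 83.4 %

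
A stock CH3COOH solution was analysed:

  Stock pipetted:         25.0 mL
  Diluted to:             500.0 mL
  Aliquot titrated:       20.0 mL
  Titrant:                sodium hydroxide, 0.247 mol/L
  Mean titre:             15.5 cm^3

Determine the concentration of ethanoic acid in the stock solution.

3.83 mol/L

CH3COOH + NaOH → CH3COONa + H2O
n(NaOH) = 0.0155 × 0.247 = 3.83 × 10^-3 mol
n(CH3COOH) in the aliquot = 3.83 × 10^-3 mol (1:1 ratio)
[CH3COOH]_dilute = 3.83 × 10^-3 / 0.0200 = 0.191 mol/L
Dilution factor = 500.0 / 25.0 = 20.00
[CH3COOH]_stock = 0.191 × 20.00 = 3.83 mol/L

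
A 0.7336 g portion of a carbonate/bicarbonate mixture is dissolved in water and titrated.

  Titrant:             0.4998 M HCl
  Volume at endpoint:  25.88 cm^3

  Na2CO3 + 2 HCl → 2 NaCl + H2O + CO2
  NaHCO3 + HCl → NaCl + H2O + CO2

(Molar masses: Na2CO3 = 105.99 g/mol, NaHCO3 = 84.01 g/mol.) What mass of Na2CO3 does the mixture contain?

0.6033 g

n(HCl) = 0.02588 × 0.4998 = 0.01293 mol
Let x = n(Na2CO3), y = n(NaHCO3).
Titrant: 2x + 1y = 0.01293;  mass: 105.99x + 84.01y = 0.7336
Solving, x = 5.692 × 10^-3 mol, y = 1.551 × 10^-3 mol
mass of Na2CO3 = 5.692 × 10^-3 × 105.99 = 0.6033 g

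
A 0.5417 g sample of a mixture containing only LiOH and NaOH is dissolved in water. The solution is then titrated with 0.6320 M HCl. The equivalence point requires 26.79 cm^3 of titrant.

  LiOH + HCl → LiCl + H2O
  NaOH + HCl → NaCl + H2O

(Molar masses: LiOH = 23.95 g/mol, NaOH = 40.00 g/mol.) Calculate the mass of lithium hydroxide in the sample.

n(HCl) = 0.02679 × 0.6320 = 0.01693 mol
Let x = n(LiOH), y = n(NaOH).
Titrant: 1x + 1y = 0.01693;  mass: 23.95x + 40.00y = 0.5417
Solving, x = 8.446 × 10^-3 mol, y = 8.486 × 10^-3 mol
mass of LiOH = 8.446 × 10^-3 × 23.95 = 0.2023 g

0.2023 g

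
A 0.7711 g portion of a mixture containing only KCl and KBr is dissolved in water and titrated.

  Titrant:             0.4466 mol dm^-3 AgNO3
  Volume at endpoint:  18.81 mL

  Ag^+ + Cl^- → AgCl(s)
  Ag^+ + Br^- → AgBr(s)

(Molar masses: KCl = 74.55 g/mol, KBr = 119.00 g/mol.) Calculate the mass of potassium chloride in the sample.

n(AgNO3) = 0.01881 × 0.4466 = 8.401 × 10^-3 mol
Let x = n(KCl), y = n(KBr).
Titrant: 1x + 1y = 8.401 × 10^-3;  mass: 74.55x + 119.00y = 0.7711
Solving, x = 5.142 × 10^-3 mol, y = 3.258 × 10^-3 mol
mass of KCl = 5.142 × 10^-3 × 74.55 = 0.3833 g

0.3833 g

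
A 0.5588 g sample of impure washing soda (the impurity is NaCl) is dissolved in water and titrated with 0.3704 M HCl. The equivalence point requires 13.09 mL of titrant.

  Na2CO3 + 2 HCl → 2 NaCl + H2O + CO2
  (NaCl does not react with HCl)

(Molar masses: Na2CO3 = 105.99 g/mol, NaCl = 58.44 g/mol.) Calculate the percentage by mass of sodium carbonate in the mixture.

45.98 %

n(HCl) = 0.01309 × 0.3704 = 4.849 × 10^-3 mol
Let x = n(Na2CO3), y = n(NaCl).
Titrant: 2x = 4.849 × 10^-3;  mass: 105.99x + 58.44y = 0.5588
Solving, x = 2.424 × 10^-3 mol, y = 5.165 × 10^-3 mol
mass of Na2CO3 = 2.424 × 10^-3 × 105.99 = 0.2569 g
% Na2CO3 = 0.2569 / 0.5588 × 100 = 45.98 %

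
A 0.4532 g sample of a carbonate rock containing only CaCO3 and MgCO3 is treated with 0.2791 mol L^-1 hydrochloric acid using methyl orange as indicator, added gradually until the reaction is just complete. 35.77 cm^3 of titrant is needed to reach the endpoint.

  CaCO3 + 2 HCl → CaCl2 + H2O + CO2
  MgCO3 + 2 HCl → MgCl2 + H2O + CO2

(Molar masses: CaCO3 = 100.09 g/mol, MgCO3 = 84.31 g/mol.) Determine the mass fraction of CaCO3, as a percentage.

n(HCl) = 0.03577 × 0.2791 = 9.983 × 10^-3 mol
Let x = n(CaCO3), y = n(MgCO3).
Titrant: 2x + 2y = 9.983 × 10^-3;  mass: 100.09x + 84.31y = 0.4532
Solving, x = 2.050 × 10^-3 mol, y = 2.942 × 10^-3 mol
mass of CaCO3 = 2.050 × 10^-3 × 100.09 = 0.2052 g
% CaCO3 = 0.2052 / 0.4532 × 100 = 45.28 %

45.28 %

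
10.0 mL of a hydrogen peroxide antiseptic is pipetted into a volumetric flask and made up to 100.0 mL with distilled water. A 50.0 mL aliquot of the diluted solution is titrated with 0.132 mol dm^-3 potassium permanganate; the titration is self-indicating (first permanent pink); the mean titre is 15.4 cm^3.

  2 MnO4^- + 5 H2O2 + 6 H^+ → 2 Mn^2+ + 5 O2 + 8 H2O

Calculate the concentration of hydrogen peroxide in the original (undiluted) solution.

1.02 mol/L

n(KMnO4) = 0.0154 × 0.132 = 2.03 × 10^-3 mol
From the 5:2 ratio, n(H2O2) in the aliquot = 5/2 × 2.03 × 10^-3 = 5.08 × 10^-3 mol
[H2O2]_dilute = 5.08 × 10^-3 / 0.0500 = 0.102 mol/L
Dilution factor = 100.0 / 10.0 = 10.00
[H2O2]_stock = 0.102 × 10.00 = 1.02 mol/L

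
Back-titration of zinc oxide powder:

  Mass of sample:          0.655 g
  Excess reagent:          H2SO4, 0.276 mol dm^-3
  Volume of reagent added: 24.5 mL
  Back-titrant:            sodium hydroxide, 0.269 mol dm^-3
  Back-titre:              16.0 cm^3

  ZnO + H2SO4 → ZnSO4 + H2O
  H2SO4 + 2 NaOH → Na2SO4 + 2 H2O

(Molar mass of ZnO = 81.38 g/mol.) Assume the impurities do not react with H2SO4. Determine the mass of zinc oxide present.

0.375 g

n(H2SO4) added = 0.0245 × 0.276 = 6.76 × 10^-3 mol
n(NaOH) used in back-titration = 0.0160 × 0.269 = 4.30 × 10^-3 mol
From the 1:2 ratio, n(H2SO4) left over = 1/2 × 4.30 × 10^-3 = 2.15 × 10^-3 mol
n(H2SO4) consumed by analyte = 6.76 × 10^-3 − 2.15 × 10^-3 = 4.61 × 10^-3 mol
n(ZnO) = 4.61 × 10^-3 mol (1:1 ratio)
mass of ZnO = 4.61 × 10^-3 × 81.38 = 0.375 g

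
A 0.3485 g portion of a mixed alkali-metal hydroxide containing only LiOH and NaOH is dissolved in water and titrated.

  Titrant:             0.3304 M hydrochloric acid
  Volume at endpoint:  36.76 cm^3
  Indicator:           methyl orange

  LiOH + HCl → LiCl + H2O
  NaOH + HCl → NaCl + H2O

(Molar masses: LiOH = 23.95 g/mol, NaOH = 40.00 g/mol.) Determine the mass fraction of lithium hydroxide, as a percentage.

58.80 %

n(HCl) = 0.03676 × 0.3304 = 0.01215 mol
Let x = n(LiOH), y = n(NaOH).
Titrant: 1x + 1y = 0.01215;  mass: 23.95x + 40.00y = 0.3485
Solving, x = 8.556 × 10^-3 mol, y = 3.590 × 10^-3 mol
mass of LiOH = 8.556 × 10^-3 × 23.95 = 0.2049 g
% LiOH = 0.2049 / 0.3485 × 100 = 58.80 %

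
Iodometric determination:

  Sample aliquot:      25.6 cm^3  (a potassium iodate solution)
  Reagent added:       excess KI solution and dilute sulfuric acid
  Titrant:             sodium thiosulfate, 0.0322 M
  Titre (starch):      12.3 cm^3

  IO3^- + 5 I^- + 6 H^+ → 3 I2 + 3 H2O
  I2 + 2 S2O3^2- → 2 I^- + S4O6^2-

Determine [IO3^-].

n(S2O3^2-) = 0.0123 × 0.0322 = 3.96 × 10^-4 mol
n(I2) = n(S2O3^2-)/2 = 1.98 × 10^-4 mol
From the 1:3 ratio, n(IO3^-) in the aliquot = 1/3 × 1.98 × 10^-4 = 6.60 × 10^-5 mol
[IO3^-] = 6.60 × 10^-5 / 0.0256 = 0.00258 mol/L

0.00258 M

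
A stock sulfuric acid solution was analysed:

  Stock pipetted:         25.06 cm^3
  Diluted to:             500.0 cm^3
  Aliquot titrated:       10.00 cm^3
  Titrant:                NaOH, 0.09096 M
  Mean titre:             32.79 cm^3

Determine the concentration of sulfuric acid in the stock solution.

H2SO4 + 2 NaOH → Na2SO4 + 2 H2O
n(NaOH) = 0.03279 × 0.09096 = 2.983 × 10^-3 mol
From the 1:2 ratio, n(H2SO4) in the aliquot = 1/2 × 2.983 × 10^-3 = 1.491 × 10^-3 mol
[H2SO4]_dilute = 1.491 × 10^-3 / 0.01000 = 0.1491 mol/L
Dilution factor = 500.0 / 25.06 = 19.95
[H2SO4]_stock = 0.1491 × 19.95 = 2.975 mol/L

2.975 M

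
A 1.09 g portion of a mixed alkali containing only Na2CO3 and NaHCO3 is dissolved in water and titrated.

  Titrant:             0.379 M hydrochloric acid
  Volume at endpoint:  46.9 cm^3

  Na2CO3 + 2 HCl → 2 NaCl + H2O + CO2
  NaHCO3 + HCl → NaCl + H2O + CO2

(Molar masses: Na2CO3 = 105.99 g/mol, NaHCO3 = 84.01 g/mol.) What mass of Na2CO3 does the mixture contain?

n(HCl) = 0.0469 × 0.379 = 0.0178 mol
Let x = n(Na2CO3), y = n(NaHCO3).
Titrant: 2x + 1y = 0.0178;  mass: 105.99x + 84.01y = 1.09
Solving, x = 6.50 × 10^-3 mol, y = 4.77 × 10^-3 mol
mass of Na2CO3 = 6.50 × 10^-3 × 105.99 = 0.689 g

0.689 g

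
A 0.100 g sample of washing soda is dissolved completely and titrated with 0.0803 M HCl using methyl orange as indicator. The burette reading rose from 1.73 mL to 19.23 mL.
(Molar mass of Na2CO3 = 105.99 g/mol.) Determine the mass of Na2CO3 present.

0.0745 g

Na2CO3 + 2 HCl → 2 NaCl + H2O + CO2
n(HCl) = 0.0175 L × 0.0803 mol/L = 1.41 × 10^-3 mol
From the 1:2 ratio, n(Na2CO3) = 1/2 × 1.41 × 10^-3 = 7.03 × 10^-4 mol
mass of Na2CO3 = 7.03 × 10^-4 × 105.99 g/mol = 0.0745 g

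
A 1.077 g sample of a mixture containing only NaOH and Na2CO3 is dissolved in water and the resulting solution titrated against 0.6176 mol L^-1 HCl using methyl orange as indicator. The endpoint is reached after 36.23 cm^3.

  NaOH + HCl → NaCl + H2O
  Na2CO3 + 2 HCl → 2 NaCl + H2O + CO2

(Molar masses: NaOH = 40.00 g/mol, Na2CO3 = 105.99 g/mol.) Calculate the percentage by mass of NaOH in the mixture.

n(HCl) = 0.03623 × 0.6176 = 0.02238 mol
Let x = n(NaOH), y = n(Na2CO3).
Titrant: 1x + 2y = 0.02238;  mass: 40.00x + 105.99y = 1.077
Solving, x = 8.372 × 10^-3 mol, y = 7.002 × 10^-3 mol
mass of NaOH = 8.372 × 10^-3 × 40.00 = 0.3349 g
% NaOH = 0.3349 / 1.077 × 100 = 31.09 %

31.09 %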